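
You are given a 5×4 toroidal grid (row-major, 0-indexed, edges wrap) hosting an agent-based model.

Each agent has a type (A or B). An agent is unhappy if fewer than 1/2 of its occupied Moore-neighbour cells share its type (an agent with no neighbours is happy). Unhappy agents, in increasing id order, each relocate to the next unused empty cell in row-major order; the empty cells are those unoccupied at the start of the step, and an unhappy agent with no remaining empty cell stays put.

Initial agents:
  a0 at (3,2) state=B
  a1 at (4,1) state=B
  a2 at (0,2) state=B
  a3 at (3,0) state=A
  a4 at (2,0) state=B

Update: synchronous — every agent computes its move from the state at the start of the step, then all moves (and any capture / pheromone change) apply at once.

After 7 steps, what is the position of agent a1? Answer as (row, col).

(4, 1)

t=1: a0@(3,2):B a1@(4,1):B a2@(0,2):B a3@(0,0):A a4@(0,1):B
t=2: a0@(3,2):B a1@(4,1):B a2@(0,2):B a3@(0,3):A a4@(0,1):B
t=3: a0@(3,2):B a1@(4,1):B a2@(0,2):B a3@(0,0):A a4@(0,1):B
t=4: a0@(3,2):B a1@(4,1):B a2@(0,2):B a3@(0,3):A a4@(0,1):B
t=5: a0@(3,2):B a1@(4,1):B a2@(0,2):B a3@(0,0):A a4@(0,1):B
t=6: a0@(3,2):B a1@(4,1):B a2@(0,2):B a3@(0,3):A a4@(0,1):B
t=7: a0@(3,2):B a1@(4,1):B a2@(0,2):B a3@(0,0):A a4@(0,1):B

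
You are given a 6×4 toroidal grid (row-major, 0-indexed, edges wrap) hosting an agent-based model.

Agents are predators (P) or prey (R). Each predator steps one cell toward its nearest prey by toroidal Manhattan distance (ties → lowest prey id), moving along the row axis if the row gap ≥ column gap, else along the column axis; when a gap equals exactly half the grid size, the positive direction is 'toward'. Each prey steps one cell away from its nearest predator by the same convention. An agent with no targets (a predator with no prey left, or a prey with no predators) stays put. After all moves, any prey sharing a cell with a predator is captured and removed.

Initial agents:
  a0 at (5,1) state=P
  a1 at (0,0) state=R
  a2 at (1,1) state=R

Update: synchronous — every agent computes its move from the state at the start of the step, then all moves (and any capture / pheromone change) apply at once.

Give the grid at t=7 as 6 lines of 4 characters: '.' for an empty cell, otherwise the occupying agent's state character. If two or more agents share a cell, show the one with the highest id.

t=1: a0@(0,1):P a1@(1,0):R a2@(2,1):R
t=2: a0@(1,1):P a1@(2,0):R a2@(3,1):R
t=3: a0@(2,1):P a1@(3,0):R a2@(4,1):R
t=4: a0@(3,1):P a1@(4,0):R a2@(5,1):R
t=5: a0@(4,1):P a1@(5,0):R a2@(0,1):R
t=6: a0@(5,1):P a1@(0,0):R a2@(1,1):R
t=7: a0@(0,1):P a1@(1,0):R a2@(2,1):R

.P..
R...
.R..
....
....
....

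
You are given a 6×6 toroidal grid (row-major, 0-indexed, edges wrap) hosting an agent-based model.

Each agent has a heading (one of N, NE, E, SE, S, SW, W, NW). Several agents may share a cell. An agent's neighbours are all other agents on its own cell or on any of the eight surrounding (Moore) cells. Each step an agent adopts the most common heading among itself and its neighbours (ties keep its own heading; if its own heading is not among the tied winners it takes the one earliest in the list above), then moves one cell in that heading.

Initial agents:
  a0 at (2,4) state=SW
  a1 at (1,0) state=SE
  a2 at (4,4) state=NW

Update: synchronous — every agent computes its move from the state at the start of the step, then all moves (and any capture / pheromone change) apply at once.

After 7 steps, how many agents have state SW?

1

t=1: a0@(3,3):SW a1@(2,1):SE a2@(3,3):NW
t=2: a0@(4,2):SW a1@(3,2):SE a2@(2,2):NW
t=3: a0@(5,1):SW a1@(4,3):SE a2@(1,1):NW
t=4: a0@(0,0):SW a1@(5,4):SE a2@(0,0):NW
t=5: a0@(1,5):SW a1@(0,5):SE a2@(5,5):NW
t=6: a0@(2,4):SW a1@(1,0):SE a2@(4,4):NW
t=7: a0@(3,3):SW a1@(2,1):SE a2@(3,3):NW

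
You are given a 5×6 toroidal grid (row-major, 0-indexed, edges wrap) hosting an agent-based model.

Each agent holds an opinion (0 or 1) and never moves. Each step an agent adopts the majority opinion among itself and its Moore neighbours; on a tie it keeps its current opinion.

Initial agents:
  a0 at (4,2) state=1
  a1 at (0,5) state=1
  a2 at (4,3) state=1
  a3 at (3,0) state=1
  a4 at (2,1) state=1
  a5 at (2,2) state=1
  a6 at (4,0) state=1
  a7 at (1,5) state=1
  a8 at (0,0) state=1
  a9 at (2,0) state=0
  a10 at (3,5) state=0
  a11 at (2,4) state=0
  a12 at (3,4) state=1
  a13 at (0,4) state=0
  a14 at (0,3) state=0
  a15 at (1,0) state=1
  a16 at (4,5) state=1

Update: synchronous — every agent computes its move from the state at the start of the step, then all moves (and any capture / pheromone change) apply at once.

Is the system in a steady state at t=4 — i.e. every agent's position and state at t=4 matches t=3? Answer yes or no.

yes

t=1: a0@(4,2):1 a1@(0,5):1 a2@(4,3):1 a3@(3,0):1 a4@(2,1):1 a5@(2,2):1 a6@(4,0):1 a7@(1,5):1 a8@(0,0):1 a9@(2,0):1 a10@(3,5):1 a11@(2,4):0 a12@(3,4):1 a13@(0,4):1 a14@(0,3):0 a15@(1,0):1 a16@(4,5):1
t=2: a0@(4,2):1 a1@(0,5):1 a2@(4,3):1 a3@(3,0):1 a4@(2,1):1 a5@(2,2):1 a6@(4,0):1 a7@(1,5):1 a8@(0,0):1 a9@(2,0):1 a10@(3,5):1 a11@(2,4):1 a12@(3,4):1 a13@(0,4):1 a14@(0,3):1 a15@(1,0):1 a16@(4,5):1
t=3: (unchanged — steady state)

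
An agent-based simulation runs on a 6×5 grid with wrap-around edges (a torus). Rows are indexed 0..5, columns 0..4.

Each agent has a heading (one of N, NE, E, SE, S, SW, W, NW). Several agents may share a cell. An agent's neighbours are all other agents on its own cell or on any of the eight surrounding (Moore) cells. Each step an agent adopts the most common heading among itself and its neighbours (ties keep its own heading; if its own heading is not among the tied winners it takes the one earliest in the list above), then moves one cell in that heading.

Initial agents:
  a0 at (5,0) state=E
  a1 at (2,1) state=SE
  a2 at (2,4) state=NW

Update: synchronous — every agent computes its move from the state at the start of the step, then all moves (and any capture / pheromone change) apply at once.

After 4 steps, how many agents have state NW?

1

t=1: a0@(5,1):E a1@(3,2):SE a2@(1,3):NW
t=2: a0@(5,2):E a1@(4,3):SE a2@(0,2):NW
t=3: a0@(5,3):E a1@(5,4):SE a2@(5,1):NW
t=4: a0@(5,4):E a1@(0,0):SE a2@(4,0):NW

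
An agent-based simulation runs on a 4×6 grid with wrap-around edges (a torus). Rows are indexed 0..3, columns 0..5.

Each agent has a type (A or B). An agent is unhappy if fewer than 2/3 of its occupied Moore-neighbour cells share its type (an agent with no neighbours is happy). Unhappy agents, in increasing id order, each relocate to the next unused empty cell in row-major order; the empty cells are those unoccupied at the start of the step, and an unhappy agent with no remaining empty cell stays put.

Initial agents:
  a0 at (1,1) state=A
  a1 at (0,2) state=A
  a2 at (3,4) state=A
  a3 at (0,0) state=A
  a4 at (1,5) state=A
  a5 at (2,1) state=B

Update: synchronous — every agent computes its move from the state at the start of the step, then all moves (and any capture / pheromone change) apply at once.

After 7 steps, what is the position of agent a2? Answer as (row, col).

t=1: a0@(1,1):A a1@(0,2):A a2@(3,4):A a3@(0,0):A a4@(1,5):A a5@(0,1):B
t=2: a0@(1,1):A a1@(0,3):A a2@(3,4):A a3@(0,0):A a4@(1,5):A a5@(0,4):B
t=3: a0@(1,1):A a1@(0,1):A a2@(0,2):A a3@(0,0):A a4@(0,5):A a5@(1,0):B
t=4: a0@(1,1):A a1@(0,1):A a2@(0,2):A a3@(0,0):A a4@(0,3):A a5@(0,4):B
t=5: a0@(1,1):A a1@(0,1):A a2@(0,2):A a3@(0,0):A a4@(0,5):A a5@(1,0):B
t=6: a0@(1,1):A a1@(0,1):A a2@(0,2):A a3@(0,0):A a4@(0,3):A a5@(0,4):B
t=7: a0@(1,1):A a1@(0,1):A a2@(0,2):A a3@(0,0):A a4@(0,5):A a5@(1,0):B

(0, 2)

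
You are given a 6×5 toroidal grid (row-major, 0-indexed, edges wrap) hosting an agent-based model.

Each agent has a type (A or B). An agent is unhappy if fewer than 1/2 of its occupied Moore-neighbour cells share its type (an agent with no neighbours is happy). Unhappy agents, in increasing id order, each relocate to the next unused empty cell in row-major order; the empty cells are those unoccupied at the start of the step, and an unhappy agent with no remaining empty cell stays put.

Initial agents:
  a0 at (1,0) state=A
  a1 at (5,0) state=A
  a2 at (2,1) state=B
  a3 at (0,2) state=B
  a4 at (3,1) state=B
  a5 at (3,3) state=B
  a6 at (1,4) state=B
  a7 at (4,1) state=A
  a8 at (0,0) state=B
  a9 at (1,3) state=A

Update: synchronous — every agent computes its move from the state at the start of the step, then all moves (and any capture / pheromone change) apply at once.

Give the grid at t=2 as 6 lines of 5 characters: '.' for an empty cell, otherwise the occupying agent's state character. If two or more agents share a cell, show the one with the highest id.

BAABB
.....
.B...
.B.B.
.A...
A....

t=1: a0@(0,1):A a1@(5,0):A a2@(2,1):B a3@(0,3):B a4@(3,1):B a5@(3,3):B a6@(0,4):B a7@(4,1):A a8@(1,1):B a9@(1,2):A
t=2: a0@(0,1):A a1@(5,0):A a2@(2,1):B a3@(0,3):B a4@(3,1):B a5@(3,3):B a6@(0,4):B a7@(4,1):A a8@(0,0):B a9@(0,2):A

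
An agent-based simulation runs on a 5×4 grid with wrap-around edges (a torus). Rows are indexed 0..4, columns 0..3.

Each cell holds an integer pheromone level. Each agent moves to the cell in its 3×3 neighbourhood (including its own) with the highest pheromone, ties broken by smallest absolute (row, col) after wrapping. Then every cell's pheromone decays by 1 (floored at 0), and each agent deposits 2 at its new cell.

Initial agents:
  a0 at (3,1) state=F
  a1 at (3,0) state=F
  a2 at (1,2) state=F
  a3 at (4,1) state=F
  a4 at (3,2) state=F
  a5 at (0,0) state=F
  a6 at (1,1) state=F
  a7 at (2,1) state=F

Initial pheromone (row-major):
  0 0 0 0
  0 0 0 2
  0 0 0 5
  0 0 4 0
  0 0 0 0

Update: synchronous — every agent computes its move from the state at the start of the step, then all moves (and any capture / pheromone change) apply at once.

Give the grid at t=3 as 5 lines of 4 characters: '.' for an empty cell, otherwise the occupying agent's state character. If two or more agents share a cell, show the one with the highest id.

t=1: a0@(3,2) a1@(2,3) a2@(2,3) a3@(3,2) a4@(2,3) a5@(1,3) a6@(0,0) a7@(3,2) | pheromone: 2 0 0 0 / 0 0 0 3 / 0 0 0 10 / 0 0 9 0 / 0 0 0 0
t=2: a0@(2,3) a1@(2,3) a2@(2,3) a3@(2,3) a4@(2,3) a5@(2,3) a6@(1,3) a7@(2,3) | pheromone: 1 0 0 0 / 0 0 0 4 / 0 0 0 23 / 0 0 8 0 / 0 0 0 0
t=3: a0@(2,3) a1@(2,3) a2@(2,3) a3@(2,3) a4@(2,3) a5@(2,3) a6@(2,3) a7@(2,3) | pheromone: 0 0 0 0 / 0 0 0 3 / 0 0 0 38 / 0 0 7 0 / 0 0 0 0

....
....
...F
....
....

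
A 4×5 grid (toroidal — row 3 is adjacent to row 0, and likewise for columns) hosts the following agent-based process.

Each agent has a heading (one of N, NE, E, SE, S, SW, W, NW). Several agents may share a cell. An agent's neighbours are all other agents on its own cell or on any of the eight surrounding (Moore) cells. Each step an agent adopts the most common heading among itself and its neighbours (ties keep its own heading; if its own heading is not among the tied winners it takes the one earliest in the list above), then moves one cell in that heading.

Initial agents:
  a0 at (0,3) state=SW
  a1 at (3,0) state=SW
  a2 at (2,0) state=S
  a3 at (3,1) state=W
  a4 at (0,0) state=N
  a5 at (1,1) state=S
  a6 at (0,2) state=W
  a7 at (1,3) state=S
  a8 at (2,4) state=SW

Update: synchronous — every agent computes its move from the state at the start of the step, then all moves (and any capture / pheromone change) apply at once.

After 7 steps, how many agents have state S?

t=1: a0@(1,2):SW a1@(0,4):SW a2@(3,0):S a3@(3,0):W a4@(3,0):N a5@(2,1):S a6@(0,1):W a7@(2,2):SW a8@(3,3):SW
t=2: a0@(2,1):SW a1@(1,3):SW a2@(0,0):S a3@(3,4):W a4@(0,0):S a5@(3,1):S a6@(0,0):W a7@(3,1):SW a8@(0,2):SW
t=3: a0@(3,0):SW a1@(2,2):SW a2@(1,0):S a3@(3,3):W a4@(1,0):S a5@(0,1):S a6@(1,0):S a7@(0,0):SW a8@(1,1):SW
t=4: a0@(0,4):SW a1@(3,1):SW a2@(2,0):S a3@(3,2):W a4@(2,0):S a5@(1,1):S a6@(2,0):S a7@(1,0):S a8@(2,1):S
t=5: a0@(1,3):SW a1@(0,1):S a2@(3,0):S a3@(3,1):W a4@(3,0):S a5@(2,1):S a6@(3,0):S a7@(2,0):S a8@(3,1):S
t=6: a0@(2,2):SW a1@(1,1):S a2@(0,0):S a3@(0,1):S a4@(0,0):S a5@(3,1):S a6@(0,0):S a7@(3,0):S a8@(0,1):S
t=7: a0@(3,2):S a1@(2,1):S a2@(1,0):S a3@(1,1):S a4@(1,0):S a5@(0,1):S a6@(1,0):S a7@(0,0):S a8@(1,1):S

9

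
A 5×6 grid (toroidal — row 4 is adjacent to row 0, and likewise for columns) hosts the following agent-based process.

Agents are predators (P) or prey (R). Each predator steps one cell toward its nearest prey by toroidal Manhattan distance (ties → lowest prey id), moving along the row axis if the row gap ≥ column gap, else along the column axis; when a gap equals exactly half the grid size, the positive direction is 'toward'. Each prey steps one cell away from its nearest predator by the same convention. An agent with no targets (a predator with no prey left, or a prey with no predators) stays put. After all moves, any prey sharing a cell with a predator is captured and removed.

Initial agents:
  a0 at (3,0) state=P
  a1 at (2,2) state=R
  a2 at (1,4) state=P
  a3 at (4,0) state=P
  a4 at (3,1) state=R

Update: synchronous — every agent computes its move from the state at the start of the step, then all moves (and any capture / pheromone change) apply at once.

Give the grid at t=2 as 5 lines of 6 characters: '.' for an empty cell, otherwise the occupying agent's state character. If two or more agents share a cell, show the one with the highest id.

......
......
...P..
.PPR..
......

t=1: a0@(3,1):P a1@(2,3):R a2@(1,3):P a3@(3,0):P a4@(3,2):R
t=2: a0@(3,2):P a1@(3,3):R a2@(2,3):P a3@(3,1):P a4@(3,3):R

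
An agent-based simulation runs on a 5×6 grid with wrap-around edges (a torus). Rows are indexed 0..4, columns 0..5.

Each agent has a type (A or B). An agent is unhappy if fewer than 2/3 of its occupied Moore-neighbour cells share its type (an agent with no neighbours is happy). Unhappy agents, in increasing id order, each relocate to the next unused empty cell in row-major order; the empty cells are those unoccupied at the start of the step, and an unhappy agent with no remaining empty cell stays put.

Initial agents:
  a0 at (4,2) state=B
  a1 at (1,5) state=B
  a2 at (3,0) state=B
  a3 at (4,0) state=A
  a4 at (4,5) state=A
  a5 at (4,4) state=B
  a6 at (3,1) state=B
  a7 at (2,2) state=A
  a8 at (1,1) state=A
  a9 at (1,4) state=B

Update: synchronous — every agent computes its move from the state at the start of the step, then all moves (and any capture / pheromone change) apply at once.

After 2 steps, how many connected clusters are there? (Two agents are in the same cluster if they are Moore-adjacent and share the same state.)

t=1: a0@(4,2):B a1@(1,5):B a2@(0,0):B a3@(0,1):A a4@(0,2):A a5@(0,3):B a6@(0,4):B a7@(0,5):A a8@(1,1):A a9@(1,4):B
t=2: a0@(1,0):B a1@(1,5):B a2@(1,2):B a3@(1,3):A a4@(2,0):A a5@(0,3):B a6@(0,4):B a7@(2,1):A a8@(1,1):A a9@(1,4):B

3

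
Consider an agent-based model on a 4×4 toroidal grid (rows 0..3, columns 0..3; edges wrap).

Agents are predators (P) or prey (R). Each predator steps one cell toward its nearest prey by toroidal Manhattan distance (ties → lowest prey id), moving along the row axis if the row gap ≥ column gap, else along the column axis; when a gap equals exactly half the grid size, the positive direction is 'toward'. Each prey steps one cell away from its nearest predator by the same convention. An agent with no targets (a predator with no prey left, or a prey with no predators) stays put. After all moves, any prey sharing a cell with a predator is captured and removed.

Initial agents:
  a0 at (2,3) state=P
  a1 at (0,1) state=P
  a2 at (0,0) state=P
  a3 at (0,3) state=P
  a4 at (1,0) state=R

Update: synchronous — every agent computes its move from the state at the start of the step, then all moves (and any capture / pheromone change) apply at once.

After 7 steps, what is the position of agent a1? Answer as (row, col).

(3, 1)

t=1: a0@(1,3):P a1@(1,1):P a2@(1,0):P a3@(1,3):P a4@(2,0):R
t=2: a0@(2,3):P a1@(2,1):P a2@(2,0):P a3@(2,3):P a4@(3,0):R
t=3: a0@(3,3):P a1@(3,1):P a2@(3,0):P a3@(3,3):P a4@(0,0):R
t=4: a0@(0,3):P a1@(0,1):P a2@(0,0):P a3@(0,3):P a4@(1,0):R
t=5: a0@(1,3):P a1@(1,1):P a2@(1,0):P a3@(1,3):P a4@(2,0):R
t=6: a0@(2,3):P a1@(2,1):P a2@(2,0):P a3@(2,3):P a4@(3,0):R
t=7: a0@(3,3):P a1@(3,1):P a2@(3,0):P a3@(3,3):P a4@(0,0):R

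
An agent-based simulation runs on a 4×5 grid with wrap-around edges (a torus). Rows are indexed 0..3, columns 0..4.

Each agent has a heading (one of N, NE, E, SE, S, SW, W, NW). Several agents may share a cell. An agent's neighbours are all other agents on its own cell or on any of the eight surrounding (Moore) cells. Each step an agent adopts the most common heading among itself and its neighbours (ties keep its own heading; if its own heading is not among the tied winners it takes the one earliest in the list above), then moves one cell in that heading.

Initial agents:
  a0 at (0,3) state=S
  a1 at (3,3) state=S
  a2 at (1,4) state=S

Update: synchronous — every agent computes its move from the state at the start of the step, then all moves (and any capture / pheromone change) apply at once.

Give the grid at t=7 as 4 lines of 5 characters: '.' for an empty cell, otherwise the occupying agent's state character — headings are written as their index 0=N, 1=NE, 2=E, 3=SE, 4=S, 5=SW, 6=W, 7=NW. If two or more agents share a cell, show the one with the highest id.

....4
.....
...4.
...4.

t=1: a0@(1,3):S a1@(0,3):S a2@(2,4):S
t=2: a0@(2,3):S a1@(1,3):S a2@(3,4):S
t=3: a0@(3,3):S a1@(2,3):S a2@(0,4):S
t=4: a0@(0,3):S a1@(3,3):S a2@(1,4):S
t=5: a0@(1,3):S a1@(0,3):S a2@(2,4):S
t=6: a0@(2,3):S a1@(1,3):S a2@(3,4):S
t=7: a0@(3,3):S a1@(2,3):S a2@(0,4):S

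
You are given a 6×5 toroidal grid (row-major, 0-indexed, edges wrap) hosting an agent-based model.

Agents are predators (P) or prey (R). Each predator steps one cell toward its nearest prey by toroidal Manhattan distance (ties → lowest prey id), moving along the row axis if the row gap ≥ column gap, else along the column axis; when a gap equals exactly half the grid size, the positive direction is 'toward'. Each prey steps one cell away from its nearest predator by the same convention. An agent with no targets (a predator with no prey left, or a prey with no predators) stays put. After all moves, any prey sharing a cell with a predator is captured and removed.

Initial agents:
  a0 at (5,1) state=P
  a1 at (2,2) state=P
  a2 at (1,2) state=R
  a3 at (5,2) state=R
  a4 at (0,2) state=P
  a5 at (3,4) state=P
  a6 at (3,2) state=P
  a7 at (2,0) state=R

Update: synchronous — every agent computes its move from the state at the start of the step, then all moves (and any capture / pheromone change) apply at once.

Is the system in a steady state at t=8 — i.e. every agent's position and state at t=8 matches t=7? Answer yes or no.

t=1: a0@(5,2):P a1@(1,2):P a2@(0,2):R a3@(5,3):R a4@(1,2):P a5@(2,4):P a6@(2,2):P
t=2: a0@(0,2):P a1@(0,2):P a3@(5,4):R a4@(0,2):P a5@(1,4):P a6@(1,2):P
t=3: a0@(0,3):P a1@(0,3):P a3@(4,4):R a4@(0,3):P a5@(0,4):P a6@(0,2):P
t=4: a0@(5,3):P a1@(5,3):P a3@(3,4):R a4@(5,3):P a5@(5,4):P a6@(5,2):P
t=5: a0@(4,3):P a1@(4,3):P a3@(2,4):R a4@(4,3):P a5@(4,4):P a6@(4,2):P
t=6: a0@(3,3):P a1@(3,3):P a3@(1,4):R a4@(3,3):P a5@(3,4):P a6@(3,2):P
t=7: a0@(2,3):P a1@(2,3):P a3@(0,4):R a4@(2,3):P a5@(2,4):P a6@(2,2):P
t=8: a0@(1,3):P a1@(1,3):P a3@(5,4):R a4@(1,3):P a5@(1,4):P a6@(1,2):P

no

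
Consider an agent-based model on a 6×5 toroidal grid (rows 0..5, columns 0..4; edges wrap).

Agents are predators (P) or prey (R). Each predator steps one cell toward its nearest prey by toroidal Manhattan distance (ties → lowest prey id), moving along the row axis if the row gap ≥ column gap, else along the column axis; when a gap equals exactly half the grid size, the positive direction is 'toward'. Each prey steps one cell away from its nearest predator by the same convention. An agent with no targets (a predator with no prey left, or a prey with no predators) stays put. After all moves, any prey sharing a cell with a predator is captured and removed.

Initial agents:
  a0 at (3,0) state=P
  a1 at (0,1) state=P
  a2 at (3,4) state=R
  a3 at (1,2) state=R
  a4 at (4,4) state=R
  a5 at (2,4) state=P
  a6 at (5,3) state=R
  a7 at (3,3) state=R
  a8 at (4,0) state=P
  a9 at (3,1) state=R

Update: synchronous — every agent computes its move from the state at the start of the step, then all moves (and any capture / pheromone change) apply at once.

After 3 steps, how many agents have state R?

4

t=1: a0@(3,4):P a1@(1,1):P a2@(3,3):R a3@(2,2):R a4@(4,3):R a5@(3,4):P a6@(5,4):R a7@(3,2):R a8@(4,4):P a9@(3,2):R
t=2: a0@(3,3):P a1@(2,1):P a2@(3,2):R a3@(3,2):R a4@(4,2):R a5@(3,3):P a6@(0,4):R a7@(3,1):R a8@(4,3):P a9@(3,1):R
t=3: a0@(3,2):P a1@(3,1):P a4@(4,1):R a5@(3,2):P a6@(1,4):R a7@(4,1):R a8@(4,2):P a9@(4,1):R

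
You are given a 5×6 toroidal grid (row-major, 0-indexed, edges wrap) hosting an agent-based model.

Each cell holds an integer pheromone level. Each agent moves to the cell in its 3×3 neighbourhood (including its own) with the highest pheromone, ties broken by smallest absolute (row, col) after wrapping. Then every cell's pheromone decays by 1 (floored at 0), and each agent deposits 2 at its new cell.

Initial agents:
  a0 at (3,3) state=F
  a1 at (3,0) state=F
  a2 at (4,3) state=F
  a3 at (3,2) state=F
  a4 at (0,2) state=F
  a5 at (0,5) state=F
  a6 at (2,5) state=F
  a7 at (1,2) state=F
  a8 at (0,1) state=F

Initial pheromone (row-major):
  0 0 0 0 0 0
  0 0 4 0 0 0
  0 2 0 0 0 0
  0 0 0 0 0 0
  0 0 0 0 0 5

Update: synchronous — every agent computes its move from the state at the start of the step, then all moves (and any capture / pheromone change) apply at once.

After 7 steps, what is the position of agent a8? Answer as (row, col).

(1, 2)

t=1: a0@(2,2) a1@(4,5) a2@(0,2) a3@(2,1) a4@(1,2) a5@(4,5) a6@(1,0) a7@(1,2) a8@(1,2) | pheromone: 0 0 2 0 0 0 / 2 0 9 0 0 0 / 0 3 2 0 0 0 / 0 0 0 0 0 0 / 0 0 0 0 0 8
t=2: a0@(1,2) a1@(4,5) a2@(1,2) a3@(1,2) a4@(1,2) a5@(4,5) a6@(2,1) a7@(1,2) a8@(1,2) | pheromone: 0 0 1 0 0 0 / 1 0 20 0 0 0 / 0 4 1 0 0 0 / 0 0 0 0 0 0 / 0 0 0 0 0 11
t=3: a0@(1,2) a1@(4,5) a2@(1,2) a3@(1,2) a4@(1,2) a5@(4,5) a6@(1,2) a7@(1,2) a8@(1,2) | pheromone: 0 0 0 0 0 0 / 0 0 33 0 0 0 / 0 3 0 0 0 0 / 0 0 0 0 0 0 / 0 0 0 0 0 14
t=4: a0@(1,2) a1@(4,5) a2@(1,2) a3@(1,2) a4@(1,2) a5@(4,5) a6@(1,2) a7@(1,2) a8@(1,2) | pheromone: 0 0 0 0 0 0 / 0 0 46 0 0 0 / 0 2 0 0 0 0 / 0 0 0 0 0 0 / 0 0 0 0 0 17
t=5: a0@(1,2) a1@(4,5) a2@(1,2) a3@(1,2) a4@(1,2) a5@(4,5) a6@(1,2) a7@(1,2) a8@(1,2) | pheromone: 0 0 0 0 0 0 / 0 0 59 0 0 0 / 0 1 0 0 0 0 / 0 0 0 0 0 0 / 0 0 0 0 0 20
t=6: a0@(1,2) a1@(4,5) a2@(1,2) a3@(1,2) a4@(1,2) a5@(4,5) a6@(1,2) a7@(1,2) a8@(1,2) | pheromone: 0 0 0 0 0 0 / 0 0 72 0 0 0 / 0 0 0 0 0 0 / 0 0 0 0 0 0 / 0 0 0 0 0 23
t=7: a0@(1,2) a1@(4,5) a2@(1,2) a3@(1,2) a4@(1,2) a5@(4,5) a6@(1,2) a7@(1,2) a8@(1,2) | pheromone: 0 0 0 0 0 0 / 0 0 85 0 0 0 / 0 0 0 0 0 0 / 0 0 0 0 0 0 / 0 0 0 0 0 26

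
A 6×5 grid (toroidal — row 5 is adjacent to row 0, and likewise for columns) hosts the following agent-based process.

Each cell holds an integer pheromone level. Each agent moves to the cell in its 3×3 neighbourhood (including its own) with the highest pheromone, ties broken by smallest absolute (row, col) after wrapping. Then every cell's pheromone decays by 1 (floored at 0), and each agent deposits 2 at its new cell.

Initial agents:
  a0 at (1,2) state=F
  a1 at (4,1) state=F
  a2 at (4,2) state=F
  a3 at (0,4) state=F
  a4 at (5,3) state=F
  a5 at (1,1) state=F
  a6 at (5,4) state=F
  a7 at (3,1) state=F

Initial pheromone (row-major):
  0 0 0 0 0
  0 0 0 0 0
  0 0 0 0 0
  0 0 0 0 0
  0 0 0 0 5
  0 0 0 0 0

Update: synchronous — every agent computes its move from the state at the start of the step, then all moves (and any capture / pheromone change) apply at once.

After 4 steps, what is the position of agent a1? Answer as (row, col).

(4, 4)

t=1: a0@(0,1) a1@(3,0) a2@(3,1) a3@(0,0) a4@(4,4) a5@(0,0) a6@(4,4) a7@(2,0) | pheromone: 4 2 0 0 0 / 0 0 0 0 0 / 2 0 0 0 0 / 2 2 0 0 0 / 0 0 0 0 8 / 0 0 0 0 0
t=2: a0@(0,0) a1@(4,4) a2@(2,0) a3@(0,0) a4@(4,4) a5@(0,0) a6@(4,4) a7@(2,0) | pheromone: 9 1 0 0 0 / 0 0 0 0 0 / 5 0 0 0 0 / 1 1 0 0 0 / 0 0 0 0 13 / 0 0 0 0 0
t=3: a0@(0,0) a1@(4,4) a2@(2,0) a3@(0,0) a4@(4,4) a5@(0,0) a6@(4,4) a7@(2,0) | pheromone: 14 0 0 0 0 / 0 0 0 0 0 / 8 0 0 0 0 / 0 0 0 0 0 / 0 0 0 0 18 / 0 0 0 0 0
t=4: a0@(0,0) a1@(4,4) a2@(2,0) a3@(0,0) a4@(4,4) a5@(0,0) a6@(4,4) a7@(2,0) | pheromone: 19 0 0 0 0 / 0 0 0 0 0 / 11 0 0 0 0 / 0 0 0 0 0 / 0 0 0 0 23 / 0 0 0 0 0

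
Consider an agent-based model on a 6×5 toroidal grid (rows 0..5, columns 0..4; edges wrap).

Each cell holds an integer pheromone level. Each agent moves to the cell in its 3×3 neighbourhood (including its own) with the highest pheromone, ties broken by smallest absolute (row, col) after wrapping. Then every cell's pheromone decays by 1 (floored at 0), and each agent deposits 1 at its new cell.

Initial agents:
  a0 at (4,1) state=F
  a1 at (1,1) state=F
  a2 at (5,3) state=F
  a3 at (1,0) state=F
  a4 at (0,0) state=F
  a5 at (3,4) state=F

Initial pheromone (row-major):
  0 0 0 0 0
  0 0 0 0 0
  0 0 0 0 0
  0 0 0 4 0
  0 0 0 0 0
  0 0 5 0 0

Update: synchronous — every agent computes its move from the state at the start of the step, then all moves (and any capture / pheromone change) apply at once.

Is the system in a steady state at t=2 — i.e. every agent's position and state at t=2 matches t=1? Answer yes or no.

t=1: a0@(5,2) a1@(0,0) a2@(5,2) a3@(0,0) a4@(0,0) a5@(3,3) | pheromone: 3 0 0 0 0 / 0 0 0 0 0 / 0 0 0 0 0 / 0 0 0 4 0 / 0 0 0 0 0 / 0 0 6 0 0
t=2: a0@(5,2) a1@(0,0) a2@(5,2) a3@(0,0) a4@(0,0) a5@(3,3) | pheromone: 5 0 0 0 0 / 0 0 0 0 0 / 0 0 0 0 0 / 0 0 0 4 0 / 0 0 0 0 0 / 0 0 7 0 0

yes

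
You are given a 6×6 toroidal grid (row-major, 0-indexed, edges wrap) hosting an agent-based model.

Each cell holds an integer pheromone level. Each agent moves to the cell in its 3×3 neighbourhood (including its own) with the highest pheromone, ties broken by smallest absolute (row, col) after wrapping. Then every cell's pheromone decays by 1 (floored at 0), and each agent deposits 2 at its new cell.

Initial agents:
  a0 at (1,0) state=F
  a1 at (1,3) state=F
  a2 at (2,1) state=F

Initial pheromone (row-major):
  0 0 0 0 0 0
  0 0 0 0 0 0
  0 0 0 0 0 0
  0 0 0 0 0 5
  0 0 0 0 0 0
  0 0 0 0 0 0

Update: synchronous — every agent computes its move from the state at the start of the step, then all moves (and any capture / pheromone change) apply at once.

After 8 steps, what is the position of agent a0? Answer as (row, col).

t=1: a0@(0,0) a1@(0,2) a2@(1,0) | pheromone: 2 0 2 0 0 0 / 2 0 0 0 0 0 / 0 0 0 0 0 0 / 0 0 0 0 0 4 / 0 0 0 0 0 0 / 0 0 0 0 0 0
t=2: a0@(0,0) a1@(0,2) a2@(0,0) | pheromone: 5 0 3 0 0 0 / 1 0 0 0 0 0 / 0 0 0 0 0 0 / 0 0 0 0 0 3 / 0 0 0 0 0 0 / 0 0 0 0 0 0
t=3: a0@(0,0) a1@(0,2) a2@(0,0) | pheromone: 8 0 4 0 0 0 / 0 0 0 0 0 0 / 0 0 0 0 0 0 / 0 0 0 0 0 2 / 0 0 0 0 0 0 / 0 0 0 0 0 0
t=4: a0@(0,0) a1@(0,2) a2@(0,0) | pheromone: 11 0 5 0 0 0 / 0 0 0 0 0 0 / 0 0 0 0 0 0 / 0 0 0 0 0 1 / 0 0 0 0 0 0 / 0 0 0 0 0 0
t=5: a0@(0,0) a1@(0,2) a2@(0,0) | pheromone: 14 0 6 0 0 0 / 0 0 0 0 0 0 / 0 0 0 0 0 0 / 0 0 0 0 0 0 / 0 0 0 0 0 0 / 0 0 0 0 0 0
t=6: a0@(0,0) a1@(0,2) a2@(0,0) | pheromone: 17 0 7 0 0 0 / 0 0 0 0 0 0 / 0 0 0 0 0 0 / 0 0 0 0 0 0 / 0 0 0 0 0 0 / 0 0 0 0 0 0
t=7: a0@(0,0) a1@(0,2) a2@(0,0) | pheromone: 20 0 8 0 0 0 / 0 0 0 0 0 0 / 0 0 0 0 0 0 / 0 0 0 0 0 0 / 0 0 0 0 0 0 / 0 0 0 0 0 0
t=8: a0@(0,0) a1@(0,2) a2@(0,0) | pheromone: 23 0 9 0 0 0 / 0 0 0 0 0 0 / 0 0 0 0 0 0 / 0 0 0 0 0 0 / 0 0 0 0 0 0 / 0 0 0 0 0 0

(0, 0)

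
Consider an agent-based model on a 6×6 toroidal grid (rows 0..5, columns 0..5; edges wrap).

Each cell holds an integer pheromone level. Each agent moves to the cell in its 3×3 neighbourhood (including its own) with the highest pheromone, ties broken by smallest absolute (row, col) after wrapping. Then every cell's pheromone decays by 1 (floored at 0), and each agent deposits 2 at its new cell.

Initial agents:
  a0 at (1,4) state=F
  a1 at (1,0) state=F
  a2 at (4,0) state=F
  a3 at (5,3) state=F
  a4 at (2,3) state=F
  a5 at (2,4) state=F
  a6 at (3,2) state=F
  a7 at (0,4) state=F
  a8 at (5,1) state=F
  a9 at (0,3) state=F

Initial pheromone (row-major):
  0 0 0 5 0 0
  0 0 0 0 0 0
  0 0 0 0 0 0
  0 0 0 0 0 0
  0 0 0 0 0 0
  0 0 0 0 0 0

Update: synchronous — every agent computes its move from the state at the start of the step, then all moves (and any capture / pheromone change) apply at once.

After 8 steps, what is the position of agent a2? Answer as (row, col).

(0, 3)

t=1: a0@(0,3) a1@(0,0) a2@(3,0) a3@(0,3) a4@(1,2) a5@(1,3) a6@(2,1) a7@(0,3) a8@(0,0) a9@(0,3) | pheromone: 4 0 0 12 0 0 / 0 0 2 2 0 0 / 0 2 0 0 0 0 / 2 0 0 0 0 0 / 0 0 0 0 0 0 / 0 0 0 0 0 0
t=2: a0@(0,3) a1@(0,0) a2@(2,1) a3@(0,3) a4@(0,3) a5@(0,3) a6@(1,2) a7@(0,3) a8@(0,0) a9@(0,3) | pheromone: 7 0 0 23 0 0 / 0 0 3 1 0 0 / 0 3 0 0 0 0 / 1 0 0 0 0 0 / 0 0 0 0 0 0 / 0 0 0 0 0 0
t=3: a0@(0,3) a1@(0,0) a2@(1,2) a3@(0,3) a4@(0,3) a5@(0,3) a6@(0,3) a7@(0,3) a8@(0,0) a9@(0,3) | pheromone: 10 0 0 36 0 0 / 0 0 4 0 0 0 / 0 2 0 0 0 0 / 0 0 0 0 0 0 / 0 0 0 0 0 0 / 0 0 0 0 0 0
t=4: a0@(0,3) a1@(0,0) a2@(0,3) a3@(0,3) a4@(0,3) a5@(0,3) a6@(0,3) a7@(0,3) a8@(0,0) a9@(0,3) | pheromone: 13 0 0 51 0 0 / 0 0 3 0 0 0 / 0 1 0 0 0 0 / 0 0 0 0 0 0 / 0 0 0 0 0 0 / 0 0 0 0 0 0
t=5: a0@(0,3) a1@(0,0) a2@(0,3) a3@(0,3) a4@(0,3) a5@(0,3) a6@(0,3) a7@(0,3) a8@(0,0) a9@(0,3) | pheromone: 16 0 0 66 0 0 / 0 0 2 0 0 0 / 0 0 0 0 0 0 / 0 0 0 0 0 0 / 0 0 0 0 0 0 / 0 0 0 0 0 0
t=6: a0@(0,3) a1@(0,0) a2@(0,3) a3@(0,3) a4@(0,3) a5@(0,3) a6@(0,3) a7@(0,3) a8@(0,0) a9@(0,3) | pheromone: 19 0 0 81 0 0 / 0 0 1 0 0 0 / 0 0 0 0 0 0 / 0 0 0 0 0 0 / 0 0 0 0 0 0 / 0 0 0 0 0 0
t=7: a0@(0,3) a1@(0,0) a2@(0,3) a3@(0,3) a4@(0,3) a5@(0,3) a6@(0,3) a7@(0,3) a8@(0,0) a9@(0,3) | pheromone: 22 0 0 96 0 0 / 0 0 0 0 0 0 / 0 0 0 0 0 0 / 0 0 0 0 0 0 / 0 0 0 0 0 0 / 0 0 0 0 0 0
t=8: a0@(0,3) a1@(0,0) a2@(0,3) a3@(0,3) a4@(0,3) a5@(0,3) a6@(0,3) a7@(0,3) a8@(0,0) a9@(0,3) | pheromone: 25 0 0 111 0 0 / 0 0 0 0 0 0 / 0 0 0 0 0 0 / 0 0 0 0 0 0 / 0 0 0 0 0 0 / 0 0 0 0 0 0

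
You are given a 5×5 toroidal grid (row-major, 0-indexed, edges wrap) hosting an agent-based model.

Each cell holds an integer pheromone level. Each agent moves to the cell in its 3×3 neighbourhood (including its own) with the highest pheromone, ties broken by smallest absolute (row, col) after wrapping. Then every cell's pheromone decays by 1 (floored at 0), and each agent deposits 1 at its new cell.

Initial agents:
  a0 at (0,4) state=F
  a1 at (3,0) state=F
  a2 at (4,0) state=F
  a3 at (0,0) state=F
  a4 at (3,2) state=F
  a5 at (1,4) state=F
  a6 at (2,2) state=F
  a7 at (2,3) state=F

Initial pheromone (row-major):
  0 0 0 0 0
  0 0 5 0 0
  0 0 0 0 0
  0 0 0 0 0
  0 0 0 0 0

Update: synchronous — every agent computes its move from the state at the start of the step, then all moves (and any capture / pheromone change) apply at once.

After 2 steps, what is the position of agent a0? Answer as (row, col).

t=1: a0@(0,0) a1@(2,0) a2@(0,0) a3@(0,0) a4@(2,1) a5@(0,0) a6@(1,2) a7@(1,2) | pheromone: 4 0 0 0 0 / 0 0 6 0 0 / 1 1 0 0 0 / 0 0 0 0 0 / 0 0 0 0 0
t=2: a0@(0,0) a1@(2,0) a2@(0,0) a3@(0,0) a4@(1,2) a5@(0,0) a6@(1,2) a7@(1,2) | pheromone: 7 0 0 0 0 / 0 0 8 0 0 / 1 0 0 0 0 / 0 0 0 0 0 / 0 0 0 0 0

(0, 0)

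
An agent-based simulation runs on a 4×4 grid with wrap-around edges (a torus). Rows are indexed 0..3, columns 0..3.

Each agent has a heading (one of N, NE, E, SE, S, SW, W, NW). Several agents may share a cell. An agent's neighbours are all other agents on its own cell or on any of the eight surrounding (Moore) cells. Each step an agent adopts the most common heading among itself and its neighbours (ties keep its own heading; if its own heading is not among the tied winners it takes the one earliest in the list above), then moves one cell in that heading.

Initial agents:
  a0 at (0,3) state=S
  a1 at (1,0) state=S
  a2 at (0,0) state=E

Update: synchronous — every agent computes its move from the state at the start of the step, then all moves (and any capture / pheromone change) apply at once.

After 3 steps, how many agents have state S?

t=1: a0@(1,3):S a1@(2,0):S a2@(1,0):S
t=2: a0@(2,3):S a1@(3,0):S a2@(2,0):S
t=3: a0@(3,3):S a1@(0,0):S a2@(3,0):S

3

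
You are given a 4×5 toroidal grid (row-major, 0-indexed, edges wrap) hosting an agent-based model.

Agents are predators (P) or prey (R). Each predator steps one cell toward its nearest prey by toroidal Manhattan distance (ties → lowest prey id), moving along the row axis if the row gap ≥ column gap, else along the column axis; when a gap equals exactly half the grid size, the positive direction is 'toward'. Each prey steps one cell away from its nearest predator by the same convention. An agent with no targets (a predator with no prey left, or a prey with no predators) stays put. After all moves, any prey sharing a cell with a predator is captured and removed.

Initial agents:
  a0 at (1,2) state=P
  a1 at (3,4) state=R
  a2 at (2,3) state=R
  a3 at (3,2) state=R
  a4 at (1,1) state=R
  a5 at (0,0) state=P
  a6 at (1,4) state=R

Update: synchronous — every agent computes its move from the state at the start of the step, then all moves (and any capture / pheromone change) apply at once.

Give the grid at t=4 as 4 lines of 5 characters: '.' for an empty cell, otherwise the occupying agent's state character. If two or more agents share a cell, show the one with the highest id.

t=1: a0@(1,1):P a1@(2,4):R a2@(3,3):R a3@(2,2):R a4@(1,0):R a5@(3,0):P a6@(1,0):R
t=2: a0@(1,0):P a1@(1,4):R a2@(3,2):R a3@(3,2):R a4@(1,4):R a5@(2,0):P a6@(1,4):R
t=3: a0@(1,4):P a1@(1,3):R a2@(3,3):R a3@(3,3):R a4@(1,3):R a5@(1,0):P a6@(1,3):R
t=4: a0@(1,3):P a1@(1,2):R a2@(2,3):R a3@(2,3):R a4@(1,2):R a5@(1,4):P a6@(1,2):R

.....
..RPP
...R.
.....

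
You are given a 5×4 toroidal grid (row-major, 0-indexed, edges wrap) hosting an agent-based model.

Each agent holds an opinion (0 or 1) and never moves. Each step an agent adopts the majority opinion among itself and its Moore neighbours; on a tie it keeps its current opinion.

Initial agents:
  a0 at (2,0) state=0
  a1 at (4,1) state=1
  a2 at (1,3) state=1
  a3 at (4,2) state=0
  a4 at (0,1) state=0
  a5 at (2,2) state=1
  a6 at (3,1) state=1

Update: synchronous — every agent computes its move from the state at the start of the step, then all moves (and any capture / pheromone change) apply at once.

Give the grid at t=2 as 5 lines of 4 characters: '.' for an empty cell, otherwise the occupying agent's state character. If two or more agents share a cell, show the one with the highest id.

.0..
...1
1.1.
.1..
.10.

t=1: a0@(2,0):1 a1@(4,1):1 a2@(1,3):1 a3@(4,2):0 a4@(0,1):0 a5@(2,2):1 a6@(3,1):1
t=2: (unchanged — steady state)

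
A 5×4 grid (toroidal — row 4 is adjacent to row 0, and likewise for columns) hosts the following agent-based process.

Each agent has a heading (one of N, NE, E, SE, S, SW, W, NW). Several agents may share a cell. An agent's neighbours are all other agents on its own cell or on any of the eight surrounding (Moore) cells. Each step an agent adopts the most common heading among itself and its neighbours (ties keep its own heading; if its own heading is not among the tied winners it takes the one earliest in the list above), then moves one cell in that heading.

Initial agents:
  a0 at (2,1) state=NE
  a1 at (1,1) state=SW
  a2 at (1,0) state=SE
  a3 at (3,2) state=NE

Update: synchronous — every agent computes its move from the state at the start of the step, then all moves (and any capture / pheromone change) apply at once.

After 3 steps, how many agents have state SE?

t=1: a0@(1,2):NE a1@(2,0):SW a2@(2,1):SE a3@(2,3):NE
t=2: a0@(0,3):NE a1@(3,3):SW a2@(3,2):SE a3@(1,0):NE
t=3: a0@(4,0):NE a1@(4,2):SW a2@(4,3):SE a3@(0,1):NE

1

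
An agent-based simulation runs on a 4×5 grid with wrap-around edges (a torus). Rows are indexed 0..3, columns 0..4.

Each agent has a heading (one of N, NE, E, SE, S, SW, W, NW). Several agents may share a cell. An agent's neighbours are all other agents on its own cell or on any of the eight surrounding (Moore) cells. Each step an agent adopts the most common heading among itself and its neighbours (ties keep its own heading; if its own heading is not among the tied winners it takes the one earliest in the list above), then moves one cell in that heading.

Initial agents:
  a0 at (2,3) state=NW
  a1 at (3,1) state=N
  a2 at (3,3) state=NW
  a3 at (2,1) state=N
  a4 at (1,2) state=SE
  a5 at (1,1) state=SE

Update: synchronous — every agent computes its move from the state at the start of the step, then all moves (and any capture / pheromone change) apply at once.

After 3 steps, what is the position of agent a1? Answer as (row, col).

(0, 1)

t=1: a0@(1,2):NW a1@(2,1):N a2@(2,2):NW a3@(1,1):N a4@(2,3):SE a5@(2,2):SE
t=2: a0@(0,1):NW a1@(1,1):N a2@(1,1):NW a3@(0,1):N a4@(3,4):SE a5@(3,3):SE
t=3: a0@(3,0):NW a1@(0,1):N a2@(0,0):NW a3@(3,1):N a4@(0,0):SE a5@(0,4):SE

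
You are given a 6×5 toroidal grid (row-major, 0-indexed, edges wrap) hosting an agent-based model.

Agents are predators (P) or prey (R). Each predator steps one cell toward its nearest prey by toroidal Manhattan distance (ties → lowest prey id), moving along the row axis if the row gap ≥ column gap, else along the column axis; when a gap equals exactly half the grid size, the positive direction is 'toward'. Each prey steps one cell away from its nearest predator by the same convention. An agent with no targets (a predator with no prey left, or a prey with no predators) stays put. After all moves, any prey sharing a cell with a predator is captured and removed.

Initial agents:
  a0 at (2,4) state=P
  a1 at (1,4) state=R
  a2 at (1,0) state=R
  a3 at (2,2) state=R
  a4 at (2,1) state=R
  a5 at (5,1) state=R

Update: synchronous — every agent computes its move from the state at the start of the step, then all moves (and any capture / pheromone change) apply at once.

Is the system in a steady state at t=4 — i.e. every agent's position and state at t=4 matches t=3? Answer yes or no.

t=1: a0@(1,4):P a1@(0,4):R a2@(0,0):R a3@(2,1):R a4@(2,2):R a5@(4,1):R
t=2: a0@(0,4):P a1@(5,4):R a2@(5,0):R a3@(2,2):R a4@(2,1):R a5@(3,1):R
t=3: a0@(5,4):P a1@(4,4):R a2@(4,0):R a3@(3,2):R a4@(3,1):R a5@(2,1):R
t=4: a0@(4,4):P a1@(3,4):R a2@(3,0):R a3@(2,2):R a4@(2,1):R a5@(1,1):R

no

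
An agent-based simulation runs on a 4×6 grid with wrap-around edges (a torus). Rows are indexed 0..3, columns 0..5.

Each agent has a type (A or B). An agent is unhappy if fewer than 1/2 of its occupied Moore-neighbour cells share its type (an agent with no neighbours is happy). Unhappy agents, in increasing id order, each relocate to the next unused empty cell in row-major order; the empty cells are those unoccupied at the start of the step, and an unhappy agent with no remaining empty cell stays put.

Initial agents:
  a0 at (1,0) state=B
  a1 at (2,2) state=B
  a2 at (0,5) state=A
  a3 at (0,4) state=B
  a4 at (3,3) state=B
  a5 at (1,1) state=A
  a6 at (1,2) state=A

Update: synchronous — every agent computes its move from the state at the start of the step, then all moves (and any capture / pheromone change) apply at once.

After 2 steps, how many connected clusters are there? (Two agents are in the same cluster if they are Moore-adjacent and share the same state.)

t=1: a0@(0,0):B a1@(0,1):B a2@(0,2):A a3@(0,4):B a4@(3,3):B a5@(0,3):A a6@(1,2):A
t=2: a0@(0,0):B a1@(0,5):B a2@(0,2):A a3@(0,4):B a4@(1,0):B a5@(0,3):A a6@(1,2):A

2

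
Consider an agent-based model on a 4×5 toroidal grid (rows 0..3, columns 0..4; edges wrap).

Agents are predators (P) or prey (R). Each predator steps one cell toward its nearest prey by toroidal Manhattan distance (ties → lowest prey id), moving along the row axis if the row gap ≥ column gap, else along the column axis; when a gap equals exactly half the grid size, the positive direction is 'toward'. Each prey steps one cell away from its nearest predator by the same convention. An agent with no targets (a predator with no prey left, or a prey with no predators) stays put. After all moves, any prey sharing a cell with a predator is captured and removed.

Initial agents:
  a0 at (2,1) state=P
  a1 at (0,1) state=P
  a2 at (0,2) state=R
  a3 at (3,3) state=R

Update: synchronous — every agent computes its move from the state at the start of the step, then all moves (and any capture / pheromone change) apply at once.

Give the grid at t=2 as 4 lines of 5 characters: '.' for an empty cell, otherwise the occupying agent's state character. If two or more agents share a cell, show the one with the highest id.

...PR
.....
.....
P..R.

t=1: a0@(3,1):P a1@(0,2):P a2@(0,3):R a3@(3,4):R
t=2: a0@(3,0):P a1@(0,3):P a2@(0,4):R a3@(3,3):R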